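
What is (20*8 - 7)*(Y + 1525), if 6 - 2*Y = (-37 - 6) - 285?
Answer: 258876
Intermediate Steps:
Y = 167 (Y = 3 - ((-37 - 6) - 285)/2 = 3 - (-43 - 285)/2 = 3 - ½*(-328) = 3 + 164 = 167)
(20*8 - 7)*(Y + 1525) = (20*8 - 7)*(167 + 1525) = (160 - 7)*1692 = 153*1692 = 258876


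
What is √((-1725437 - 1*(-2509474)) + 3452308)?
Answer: 3*√470705 ≈ 2058.2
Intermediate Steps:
√((-1725437 - 1*(-2509474)) + 3452308) = √((-1725437 + 2509474) + 3452308) = √(784037 + 3452308) = √4236345 = 3*√470705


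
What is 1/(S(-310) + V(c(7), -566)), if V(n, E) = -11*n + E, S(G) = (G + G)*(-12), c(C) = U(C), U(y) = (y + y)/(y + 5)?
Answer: 6/41167 ≈ 0.00014575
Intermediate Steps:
U(y) = 2*y/(5 + y) (U(y) = (2*y)/(5 + y) = 2*y/(5 + y))
c(C) = 2*C/(5 + C)
S(G) = -24*G (S(G) = (2*G)*(-12) = -24*G)
V(n, E) = E - 11*n
1/(S(-310) + V(c(7), -566)) = 1/(-24*(-310) + (-566 - 22*7/(5 + 7))) = 1/(7440 + (-566 - 22*7/12)) = 1/(7440 + (-566 - 11*7/6)) = 1/(7440 + (-566 - 77/6)) = 1/(7440 - 3473/6) = 1/(41167/6) = 6/41167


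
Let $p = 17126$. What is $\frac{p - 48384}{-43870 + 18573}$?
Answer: $\frac{31258}{25297} \approx 1.2356$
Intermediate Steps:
$\frac{p - 48384}{-43870 + 18573} = \frac{17126 - 48384}{-43870 + 18573} = - \frac{31258}{-25297} = \left(-31258\right) \left(- \frac{1}{25297}\right) = \frac{31258}{25297}$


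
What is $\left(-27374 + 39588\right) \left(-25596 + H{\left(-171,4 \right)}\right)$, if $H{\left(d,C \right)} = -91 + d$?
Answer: $-315829612$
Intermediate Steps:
$\left(-27374 + 39588\right) \left(-25596 + H{\left(-171,4 \right)}\right) = \left(-27374 + 39588\right) \left(-25596 - 262\right) = 12214 \left(-25596 - 262\right) = 12214 \left(-25858\right) = -315829612$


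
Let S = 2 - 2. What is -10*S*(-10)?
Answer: 0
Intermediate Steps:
S = 0
-10*S*(-10) = -10*0*(-10) = 0*(-10) = 0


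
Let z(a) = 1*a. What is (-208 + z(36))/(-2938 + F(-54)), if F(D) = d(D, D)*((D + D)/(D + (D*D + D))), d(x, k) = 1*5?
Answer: 4472/76393 ≈ 0.058539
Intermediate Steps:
d(x, k) = 5
z(a) = a
F(D) = 10*D/(D² + 2*D) (F(D) = 5*((D + D)/(D + (D*D + D))) = 5*((2*D)/(D + (D² + D))) = 5*((2*D)/(D + (D + D²))) = 5*((2*D)/(D² + 2*D)) = 5*(2*D/(D² + 2*D)) = 10*D/(D² + 2*D))
(-208 + z(36))/(-2938 + F(-54)) = (-208 + 36)/(-2938 + 10/(2 - 54)) = -172/(-2938 + 10/(-52)) = -172/(-2938 + 10*(-1/52)) = -172/(-2938 - 5/26) = -172/(-76393/26) = -172*(-26/76393) = 4472/76393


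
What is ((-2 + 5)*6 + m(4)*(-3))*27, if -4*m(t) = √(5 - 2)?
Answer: 486 + 81*√3/4 ≈ 521.07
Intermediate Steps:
m(t) = -√3/4 (m(t) = -√(5 - 2)/4 = -√3/4)
((-2 + 5)*6 + m(4)*(-3))*27 = ((-2 + 5)*6 - √3/4*(-3))*27 = (3*6 + 3*√3/4)*27 = (18 + 3*√3/4)*27 = 486 + 81*√3/4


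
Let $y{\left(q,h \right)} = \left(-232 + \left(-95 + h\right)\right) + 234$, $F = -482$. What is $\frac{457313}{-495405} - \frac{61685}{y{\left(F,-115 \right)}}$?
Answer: $\frac{2343379717}{7926480} \approx 295.64$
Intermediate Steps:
$y{\left(q,h \right)} = -93 + h$ ($y{\left(q,h \right)} = \left(-327 + h\right) + 234 = -93 + h$)
$\frac{457313}{-495405} - \frac{61685}{y{\left(F,-115 \right)}} = \frac{457313}{-495405} - \frac{61685}{-93 - 115} = 457313 \left(- \frac{1}{495405}\right) - \frac{61685}{-208} = - \frac{457313}{495405} - - \frac{4745}{16} = - \frac{457313}{495405} + \frac{4745}{16} = \frac{2343379717}{7926480}$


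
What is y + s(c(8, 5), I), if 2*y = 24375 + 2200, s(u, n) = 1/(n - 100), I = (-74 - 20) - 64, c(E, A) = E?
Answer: 1714087/129 ≈ 13288.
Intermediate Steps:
I = -158 (I = -94 - 64 = -158)
s(u, n) = 1/(-100 + n)
y = 26575/2 (y = (24375 + 2200)/2 = (½)*26575 = 26575/2 ≈ 13288.)
y + s(c(8, 5), I) = 26575/2 + 1/(-100 - 158) = 26575/2 + 1/(-258) = 26575/2 - 1/258 = 1714087/129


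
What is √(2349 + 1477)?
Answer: √3826 ≈ 61.855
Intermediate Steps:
√(2349 + 1477) = √3826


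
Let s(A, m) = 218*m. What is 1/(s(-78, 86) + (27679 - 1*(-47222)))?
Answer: 1/93649 ≈ 1.0678e-5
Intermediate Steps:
1/(s(-78, 86) + (27679 - 1*(-47222))) = 1/(218*86 + (27679 - 1*(-47222))) = 1/(18748 + (27679 + 47222)) = 1/(18748 + 74901) = 1/93649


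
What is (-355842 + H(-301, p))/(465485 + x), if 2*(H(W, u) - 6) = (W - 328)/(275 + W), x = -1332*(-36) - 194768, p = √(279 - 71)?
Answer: -18502843/16570788 ≈ -1.1166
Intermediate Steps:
p = 4*√13 (p = √208 = 4*√13 ≈ 14.422)
x = -146816 (x = 47952 - 194768 = -146816)
H(W, u) = 6 + (-328 + W)/(2*(275 + W)) (H(W, u) = 6 + ((W - 328)/(275 + W))/2 = 6 + ((-328 + W)/(275 + W))/2 = 6 + (-328 + W)/(2*(275 + W)))
(-355842 + H(-301, p))/(465485 + x) = (-355842 + (2972 + 13*(-301))/(2*(275 - 301)))/(465485 - 146816) = (-355842 + (½)*(2972 - 3913)/(-26))/318669 = (-355842 + (½)*(-1/26)*(-941))*(1/318669) = (-355842 + 941/52)*(1/318669) = -18502843/52*1/318669 = -18502843/16570788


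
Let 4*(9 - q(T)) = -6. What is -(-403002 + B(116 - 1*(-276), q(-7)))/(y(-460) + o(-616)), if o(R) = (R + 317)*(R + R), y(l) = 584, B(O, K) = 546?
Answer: 16769/15373 ≈ 1.0908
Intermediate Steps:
q(T) = 21/2 (q(T) = 9 - 1/4*(-6) = 9 + 3/2 = 21/2)
o(R) = 2*R*(317 + R) (o(R) = (317 + R)*(2*R) = 2*R*(317 + R))
-(-403002 + B(116 - 1*(-276), q(-7)))/(y(-460) + o(-616)) = -(-403002 + 546)/(584 + 2*(-616)*(317 - 616)) = -(-402456)/(584 + 2*(-616)*(-299)) = -(-402456)/(584 + 368368) = -(-402456)/368952 = -1*(-16769/15373) = 16769/15373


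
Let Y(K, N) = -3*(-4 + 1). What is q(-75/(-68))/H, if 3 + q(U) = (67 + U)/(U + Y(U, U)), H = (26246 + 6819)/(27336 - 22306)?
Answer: 2585420/4543131 ≈ 0.56908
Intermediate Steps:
Y(K, N) = 9 (Y(K, N) = -3*(-3) = 9)
H = 6613/1006 (H = 33065/5030 = 33065*(1/5030) = 6613/1006 ≈ 6.5736)
q(U) = -3 + (67 + U)/(9 + U) (q(U) = -3 + (67 + U)/(U + 9) = -3 + (67 + U)/(9 + U))
q(-75/(-68))/H = (2*(20 - (-75)/(-68))/(9 - 75/(-68)))/(6613/1006) = (2*(20 - (-75)*(-1)/68)/(9 - 75*(-1/68)))*(1006/6613) = (2*(20 - 1*75/68)/(9 + 75/68))*(1006/6613) = (2*(20 - 75/68)/(687/68))*(1006/6613) = (2*(68/687)*(1285/68))*(1006/6613) = (2570/687)*(1006/6613) = 2585420/4543131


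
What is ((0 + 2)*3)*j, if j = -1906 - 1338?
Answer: -19464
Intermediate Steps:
j = -3244
((0 + 2)*3)*j = ((0 + 2)*3)*(-3244) = (2*3)*(-3244) = 6*(-3244) = -19464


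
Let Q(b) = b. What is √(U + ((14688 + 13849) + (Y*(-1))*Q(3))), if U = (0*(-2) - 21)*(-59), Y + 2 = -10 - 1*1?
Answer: √29815 ≈ 172.67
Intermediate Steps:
Y = -13 (Y = -2 + (-10 - 1*1) = -2 + (-10 - 1) = -2 - 11 = -13)
U = 1239 (U = (0 - 21)*(-59) = -21*(-59) = 1239)
√(U + ((14688 + 13849) + (Y*(-1))*Q(3))) = √(1239 + ((14688 + 13849) - 13*(-1)*3)) = √(1239 + (28537 + 13*3)) = √(1239 + (28537 + 39)) = √(1239 + 28576) = √29815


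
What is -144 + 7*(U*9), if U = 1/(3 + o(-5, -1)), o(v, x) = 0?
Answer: -123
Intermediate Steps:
U = ⅓ (U = 1/(3 + 0) = 1/3 = ⅓ ≈ 0.33333)
-144 + 7*(U*9) = -144 + 7*((⅓)*9) = -144 + 7*3 = -144 + 21 = -123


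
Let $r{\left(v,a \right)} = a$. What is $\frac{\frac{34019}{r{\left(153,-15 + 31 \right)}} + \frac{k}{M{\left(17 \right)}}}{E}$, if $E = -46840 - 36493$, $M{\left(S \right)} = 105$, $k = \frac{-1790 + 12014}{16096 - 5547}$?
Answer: $- \frac{12560379613}{492284697520} \approx -0.025514$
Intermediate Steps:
$k = \frac{10224}{10549} \approx 0.96919$
$E = -83333$ ($E = -46840 - 36493 = -83333$)
$\frac{\frac{34019}{r{\left(153,-15 + 31 \right)}} + \frac{k}{M{\left(17 \right)}}}{E} = \frac{\frac{34019}{-15 + 31} + \frac{10224}{10549 \cdot 105}}{-83333} = \left(\frac{34019}{16} + \frac{10224}{10549} \cdot \frac{1}{105}\right) \left(- \frac{1}{83333}\right) = \left(34019 \cdot \frac{1}{16} + \frac{3408}{369215}\right) \left(- \frac{1}{83333}\right) = \left(\frac{34019}{16} + \frac{3408}{369215}\right) \left(- \frac{1}{83333}\right) = \frac{12560379613}{5907440} \left(- \frac{1}{83333}\right) = - \frac{12560379613}{492284697520}$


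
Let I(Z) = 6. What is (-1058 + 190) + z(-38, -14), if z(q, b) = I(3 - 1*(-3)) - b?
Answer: -848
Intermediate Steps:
z(q, b) = 6 - b
(-1058 + 190) + z(-38, -14) = (-1058 + 190) + (6 - 1*(-14)) = -868 + (6 + 14) = -868 + 20 = -848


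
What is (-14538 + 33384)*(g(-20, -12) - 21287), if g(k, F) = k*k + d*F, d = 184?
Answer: -435248370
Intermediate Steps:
g(k, F) = k**2 + 184*F (g(k, F) = k*k + 184*F = k**2 + 184*F)
(-14538 + 33384)*(g(-20, -12) - 21287) = (-14538 + 33384)*(((-20)**2 + 184*(-12)) - 21287) = 18846*((400 - 2208) - 21287) = 18846*(-1808 - 21287) = 18846*(-23095) = -435248370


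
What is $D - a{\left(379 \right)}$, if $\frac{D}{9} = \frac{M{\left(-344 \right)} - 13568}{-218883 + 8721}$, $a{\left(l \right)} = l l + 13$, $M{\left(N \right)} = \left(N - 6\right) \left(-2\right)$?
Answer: $- \frac{5031749356}{35027} \approx -1.4365 \cdot 10^{5}$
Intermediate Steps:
$M{\left(N \right)} = 12 - 2 N$ ($M{\left(N \right)} = \left(-6 + N\right) \left(-2\right) = 12 - 2 N$)
$a{\left(l \right)} = 13 + l^{2}$ ($a{\left(l \right)} = l^{2} + 13 = 13 + l^{2}$)
$D = \frac{19302}{35027}$ ($D = 9 \frac{\left(12 - -688\right) - 13568}{-218883 + 8721} = 9 \frac{\left(12 + 688\right) - 13568}{-210162} = 9 \left(700 - 13568\right) \left(- \frac{1}{210162}\right) = 9 \left(\left(-12868\right) \left(- \frac{1}{210162}\right)\right) = 9 \cdot \frac{6434}{105081} = \frac{19302}{35027} \approx 0.55106$)
$D - a{\left(379 \right)} = \frac{19302}{35027} - \left(13 + 379^{2}\right) = \frac{19302}{35027} - \left(13 + 143641\right) = \frac{19302}{35027} - 143654 = - \frac{5031749356}{35027}$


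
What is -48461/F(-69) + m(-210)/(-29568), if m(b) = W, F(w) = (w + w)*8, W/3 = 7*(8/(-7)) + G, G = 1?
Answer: 185419/4224 ≈ 43.897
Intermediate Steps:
W = -21 (W = 3*(7*(8/(-7)) + 1) = 3*(7*(8*(-1/7)) + 1) = 3*(7*(-8/7) + 1) = 3*(-8 + 1) = 3*(-7) = -21)
F(w) = 16*w (F(w) = (2*w)*8 = 16*w)
m(b) = -21
-48461/F(-69) + m(-210)/(-29568) = -48461/(16*(-69)) - 21/(-29568) = -48461/(-1104) - 21*(-1/29568) = -48461*(-1/1104) + 1/1408 = 2107/48 + 1/1408 = 185419/4224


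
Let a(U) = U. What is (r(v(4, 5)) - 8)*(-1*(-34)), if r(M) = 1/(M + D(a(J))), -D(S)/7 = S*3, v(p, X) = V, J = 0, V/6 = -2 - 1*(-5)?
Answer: -2431/9 ≈ -270.11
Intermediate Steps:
V = 18 (V = 6*(-2 - 1*(-5)) = 6*(-2 + 5) = 6*3 = 18)
v(p, X) = 18
D(S) = -21*S (D(S) = -7*S*3 = -21*S)
r(M) = 1/M (r(M) = 1/(M - 21*0) = 1/(M + 0) = 1/M)
(r(v(4, 5)) - 8)*(-1*(-34)) = (1/18 - 8)*(-1*(-34)) = (1/18 - 8)*34 = -143/18*34 = -2431/9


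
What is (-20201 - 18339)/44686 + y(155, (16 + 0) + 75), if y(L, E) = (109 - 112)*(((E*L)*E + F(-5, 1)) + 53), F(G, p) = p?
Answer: -86039046931/22343 ≈ -3.8508e+6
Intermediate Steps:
y(L, E) = -162 - 3*L*E² (y(L, E) = (109 - 112)*(((E*L)*E + 1) + 53) = -3*((L*E² + 1) + 53) = -3*((1 + L*E²) + 53) = -3*(54 + L*E²) = -162 - 3*L*E²)
(-20201 - 18339)/44686 + y(155, (16 + 0) + 75) = (-20201 - 18339)/44686 + (-162 - 3*155*((16 + 0) + 75)²) = -38540*1/44686 + (-162 - 3*155*(16 + 75)²) = -19270/22343 + (-162 - 3*155*91²) = -19270/22343 + (-162 - 3*155*8281) = -19270/22343 + (-162 - 3850665) = -19270/22343 - 3850827 = -86039046931/22343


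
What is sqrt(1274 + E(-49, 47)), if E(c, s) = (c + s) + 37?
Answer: sqrt(1309) ≈ 36.180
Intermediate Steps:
E(c, s) = 37 + c + s
sqrt(1274 + E(-49, 47)) = sqrt(1274 + (37 - 49 + 47)) = sqrt(1274 + 35) = sqrt(1309)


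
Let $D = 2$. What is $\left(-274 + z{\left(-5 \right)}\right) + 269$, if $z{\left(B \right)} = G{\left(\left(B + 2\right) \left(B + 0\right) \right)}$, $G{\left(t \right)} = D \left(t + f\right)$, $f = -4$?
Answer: $17$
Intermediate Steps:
$G{\left(t \right)} = -8 + 2 t$ ($G{\left(t \right)} = 2 \left(t - 4\right) = 2 \left(-4 + t\right) = -8 + 2 t$)
$z{\left(B \right)} = -8 + 2 B \left(2 + B\right)$ ($z{\left(B \right)} = -8 + 2 \left(B + 2\right) \left(B + 0\right) = -8 + 2 \left(2 + B\right) B = -8 + 2 B \left(2 + B\right)$)
$\left(-274 + z{\left(-5 \right)}\right) + 269 = \left(-274 - \left(8 + 10 \left(2 - 5\right)\right)\right) + 269 = \left(-274 - \left(8 + 10 \left(-3\right)\right)\right) + 269 = \left(-274 + \left(-8 + 30\right)\right) + 269 = \left(-274 + 22\right) + 269 = -252 + 269 = 17$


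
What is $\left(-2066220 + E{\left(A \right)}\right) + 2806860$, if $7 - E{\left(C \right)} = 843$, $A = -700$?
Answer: $739804$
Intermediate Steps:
$E{\left(C \right)} = -836$ ($E{\left(C \right)} = 7 - 843 = -836$)
$\left(-2066220 + E{\left(A \right)}\right) + 2806860 = \left(-2066220 - 836\right) + 2806860 = -2067056 + 2806860 = 739804$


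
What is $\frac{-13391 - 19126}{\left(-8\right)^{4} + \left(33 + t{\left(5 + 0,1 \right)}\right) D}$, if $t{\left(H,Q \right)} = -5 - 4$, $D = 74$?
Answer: $- \frac{32517}{5872} \approx -5.5376$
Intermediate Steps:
$t{\left(H,Q \right)} = -9$
$\frac{-13391 - 19126}{\left(-8\right)^{4} + \left(33 + t{\left(5 + 0,1 \right)}\right) D} = \frac{-13391 - 19126}{\left(-8\right)^{4} + \left(33 - 9\right) 74} = - \frac{32517}{4096 + 24 \cdot 74} = - \frac{32517}{4096 + 1776} = - \frac{32517}{5872}$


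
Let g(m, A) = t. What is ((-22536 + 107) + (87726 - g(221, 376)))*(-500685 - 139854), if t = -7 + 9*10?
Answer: -41772110346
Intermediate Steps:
t = 83 (t = -7 + 90 = 83)
g(m, A) = 83
((-22536 + 107) + (87726 - g(221, 376)))*(-500685 - 139854) = ((-22536 + 107) + (87726 - 1*83))*(-500685 - 139854) = (-22429 + (87726 - 83))*(-640539) = (-22429 + 87643)*(-640539) = 65214*(-640539) = -41772110346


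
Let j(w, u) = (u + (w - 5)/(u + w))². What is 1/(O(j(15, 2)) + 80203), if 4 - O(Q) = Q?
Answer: 289/23177887 ≈ 1.2469e-5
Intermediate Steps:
j(w, u) = (u + (-5 + w)/(u + w))²
O(Q) = 4 - Q
1/(O(j(15, 2)) + 80203) = 1/((4 - (-5 + 15 + 2² + 2*15)²/(2 + 15)²) + 80203) = 1/((4 - (-5 + 15 + 4 + 30)²/17²) + 80203) = 1/((4 - 44²/289) + 80203) = 1/((4 - 1936/289) + 80203) = 1/(-780/289 + 80203) = 1/(23177887/289) = 289/23177887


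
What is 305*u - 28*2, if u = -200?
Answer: -61056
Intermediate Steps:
305*u - 28*2 = 305*(-200) - 28*2 = -61000 - 56 = -61056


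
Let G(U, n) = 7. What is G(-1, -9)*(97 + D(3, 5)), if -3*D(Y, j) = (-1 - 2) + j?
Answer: 2023/3 ≈ 674.33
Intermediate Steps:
D(Y, j) = 1 - j/3 (D(Y, j) = -((-1 - 2) + j)/3 = -(-3 + j)/3 = 1 - j/3)
G(-1, -9)*(97 + D(3, 5)) = 7*(97 + (1 - ⅓*5)) = 7*(97 + (1 - 5/3)) = 7*(97 - ⅔) = 7*(289/3) = 2023/3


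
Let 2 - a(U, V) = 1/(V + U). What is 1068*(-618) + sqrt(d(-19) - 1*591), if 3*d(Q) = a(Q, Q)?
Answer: -660024 + I*sqrt(7671858)/114 ≈ -6.6002e+5 + 24.297*I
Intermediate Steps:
a(U, V) = 2 - 1/(U + V) (a(U, V) = 2 - 1/(V + U) = 2 - 1/(U + V))
d(Q) = (-1 + 4*Q)/(6*Q) (d(Q) = ((-1 + 2*Q + 2*Q)/(Q + Q))/3 = ((-1 + 4*Q)/((2*Q)))/3 = ((1/(2*Q))*(-1 + 4*Q))/3 = ((-1 + 4*Q)/(2*Q))/3 = (-1 + 4*Q)/(6*Q))
1068*(-618) + sqrt(d(-19) - 1*591) = 1068*(-618) + sqrt((1/6)*(-1 + 4*(-19))/(-19) - 1*591) = -660024 + sqrt((1/6)*(-1/19)*(-1 - 76) - 591) = -660024 + sqrt((1/6)*(-1/19)*(-77) - 591) = -660024 + sqrt(77/114 - 591) = -660024 + sqrt(-67297/114) = -660024 + I*sqrt(7671858)/114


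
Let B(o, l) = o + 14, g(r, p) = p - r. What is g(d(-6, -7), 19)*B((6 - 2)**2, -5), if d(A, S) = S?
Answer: 780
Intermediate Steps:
B(o, l) = 14 + o
g(d(-6, -7), 19)*B((6 - 2)**2, -5) = (19 - 1*(-7))*(14 + (6 - 2)**2) = (19 + 7)*(14 + 4**2) = 26*(14 + 16) = 26*30 = 780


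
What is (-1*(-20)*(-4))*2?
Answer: -160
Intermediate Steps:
(-1*(-20)*(-4))*2 = (20*(-4))*2 = -80*2 = -160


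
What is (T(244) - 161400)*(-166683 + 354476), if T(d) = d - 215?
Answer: -30304344203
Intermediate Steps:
T(d) = -215 + d
(T(244) - 161400)*(-166683 + 354476) = ((-215 + 244) - 161400)*(-166683 + 354476) = (29 - 161400)*187793 = -161371*187793 = -30304344203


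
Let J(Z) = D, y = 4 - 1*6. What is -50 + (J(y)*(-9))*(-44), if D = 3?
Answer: 1138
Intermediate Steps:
y = -2 (y = 4 - 6 = -2)
J(Z) = 3
-50 + (J(y)*(-9))*(-44) = -50 + (3*(-9))*(-44) = -50 - 27*(-44) = -50 + 1188 = 1138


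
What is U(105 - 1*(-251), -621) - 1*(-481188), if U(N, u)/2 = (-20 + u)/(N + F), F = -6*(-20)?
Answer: 114522103/238 ≈ 4.8119e+5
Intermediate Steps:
F = 120
U(N, u) = 2*(-20 + u)/(120 + N) (U(N, u) = 2*((-20 + u)/(N + 120)) = 2*((-20 + u)/(120 + N)) = 2*(-20 + u)/(120 + N))
U(105 - 1*(-251), -621) - 1*(-481188) = 2*(-20 - 621)/(120 + (105 - 1*(-251))) - 1*(-481188) = 2*(-641)/(120 + (105 + 251)) + 481188 = 2*(-641)/(120 + 356) + 481188 = 2*(-641)/476 + 481188 = 2*(1/476)*(-641) + 481188 = -641/238 + 481188 = 114522103/238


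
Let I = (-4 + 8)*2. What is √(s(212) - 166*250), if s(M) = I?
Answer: 2*I*√10373 ≈ 203.7*I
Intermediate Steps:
I = 8 (I = 4*2 = 8)
s(M) = 8
√(s(212) - 166*250) = √(8 - 166*250) = √(8 - 41500) = √(-41492) = 2*I*√10373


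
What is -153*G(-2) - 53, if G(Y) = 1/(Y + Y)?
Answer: -59/4 ≈ -14.750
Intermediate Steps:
G(Y) = 1/(2*Y)
-153*G(-2) - 53 = -153/(2*(-2)) - 53 = -153*(-1)/(2*2) - 53 = -153*(-¼) - 53 = 153/4 - 53 = -59/4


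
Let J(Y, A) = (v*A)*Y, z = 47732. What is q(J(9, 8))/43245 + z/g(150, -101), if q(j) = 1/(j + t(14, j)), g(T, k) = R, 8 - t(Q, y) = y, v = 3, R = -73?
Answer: -16513362647/25255080 ≈ -653.86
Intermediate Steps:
t(Q, y) = 8 - y
J(Y, A) = 3*A*Y (J(Y, A) = (3*A)*Y = 3*A*Y)
g(T, k) = -73
q(j) = 1/8 (q(j) = 1/(j + (8 - j)) = 1/8)
q(J(9, 8))/43245 + z/g(150, -101) = (1/8)/43245 + 47732/(-73) = (1/8)*(1/43245) + 47732*(-1/73) = 1/345960 - 47732/73 = -16513362647/25255080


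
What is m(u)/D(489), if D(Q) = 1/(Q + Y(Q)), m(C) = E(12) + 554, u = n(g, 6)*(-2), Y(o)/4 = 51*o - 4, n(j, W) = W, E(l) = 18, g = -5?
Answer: 57330988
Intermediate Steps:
Y(o) = -16 + 204*o (Y(o) = 4*(51*o - 4) = 4*(-4 + 51*o) = -16 + 204*o)
u = -12 (u = 6*(-2) = -12)
m(C) = 572 (m(C) = 18 + 554 = 572)
D(Q) = 1/(-16 + 205*Q) (D(Q) = 1/(Q + (-16 + 204*Q)) = 1/(-16 + 205*Q))
m(u)/D(489) = 572/(1/(-16 + 205*489)) = 572/(1/(-16 + 100245)) = 572/(1/100229) = 572*100229 = 57330988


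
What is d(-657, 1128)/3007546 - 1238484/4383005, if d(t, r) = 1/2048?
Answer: -7628385480957667/26996918590935040 ≈ -0.28257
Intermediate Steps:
d(t, r) = 1/2048
d(-657, 1128)/3007546 - 1238484/4383005 = (1/2048)/3007546 - 1238484/4383005 = (1/2048)*(1/3007546) - 1238484*1/4383005 = 1/6159454208 - 1238484/4383005 = -7628385480957667/26996918590935040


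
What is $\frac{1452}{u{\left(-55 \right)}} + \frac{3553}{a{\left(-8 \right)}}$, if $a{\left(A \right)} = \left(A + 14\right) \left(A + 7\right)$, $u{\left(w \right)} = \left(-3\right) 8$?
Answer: $- \frac{1958}{3} \approx -652.67$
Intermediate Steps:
$u{\left(w \right)} = -24$
$a{\left(A \right)} = \left(7 + A\right) \left(14 + A\right)$ ($a{\left(A \right)} = \left(14 + A\right) \left(7 + A\right) = \left(7 + A\right) \left(14 + A\right)$)
$\frac{1452}{u{\left(-55 \right)}} + \frac{3553}{a{\left(-8 \right)}} = \frac{1452}{-24} + \frac{3553}{98 + \left(-8\right)^{2} + 21 \left(-8\right)} = 1452 \left(- \frac{1}{24}\right) + \frac{3553}{98 + 64 - 168} = - \frac{121}{2} + \frac{3553}{-6} = - \frac{121}{2} + 3553 \left(- \frac{1}{6}\right) = - \frac{121}{2} - \frac{3553}{6} = - \frac{1958}{3}$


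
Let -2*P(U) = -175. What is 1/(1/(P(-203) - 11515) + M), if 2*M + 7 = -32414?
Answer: -45710/740981959 ≈ -6.1688e-5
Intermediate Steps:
M = -32421/2 (M = -7/2 + (1/2)*(-32414) = -7/2 - 16207 = -32421/2 ≈ -16211.)
P(U) = 175/2 (P(U) = -1/2*(-175) = 175/2)
1/(1/(P(-203) - 11515) + M) = 1/(1/(175/2 - 11515) - 32421/2) = 1/(1/(-22855/2) - 32421/2) = 1/(-2/22855 - 32421/2) = 1/(-740981959/45710) = -45710/740981959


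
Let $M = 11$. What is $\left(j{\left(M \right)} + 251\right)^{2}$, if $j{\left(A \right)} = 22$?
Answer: $74529$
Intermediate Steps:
$\left(j{\left(M \right)} + 251\right)^{2} = \left(22 + 251\right)^{2} = 273^{2} = 74529$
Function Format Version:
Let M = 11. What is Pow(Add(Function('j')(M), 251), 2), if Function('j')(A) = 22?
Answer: 74529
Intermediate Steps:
Pow(Add(Function('j')(M), 251), 2) = Pow(Add(22, 251), 2) = Pow(273, 2) = 74529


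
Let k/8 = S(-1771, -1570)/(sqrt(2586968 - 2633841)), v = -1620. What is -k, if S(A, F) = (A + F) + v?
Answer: -39688*I*sqrt(46873)/46873 ≈ -183.31*I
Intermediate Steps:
S(A, F) = -1620 + A + F (S(A, F) = (A + F) - 1620 = -1620 + A + F)
k = 39688*I*sqrt(46873)/46873 (k = 8*((-1620 - 1771 - 1570)/(sqrt(2586968 - 2633841))) = 8*(-4961*(-I*sqrt(46873)/46873)) = 8*(-(-4961)*I*sqrt(46873)/46873) = 8*(4961*I*sqrt(46873)/46873) = 39688*I*sqrt(46873)/46873 ≈ 183.31*I)
-k = -39688*I*sqrt(46873)/46873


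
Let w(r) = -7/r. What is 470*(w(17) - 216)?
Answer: -1729130/17 ≈ -1.0171e+5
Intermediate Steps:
470*(w(17) - 216) = 470*(-7/17 - 216) = 470*(-3679/17) = -1729130/17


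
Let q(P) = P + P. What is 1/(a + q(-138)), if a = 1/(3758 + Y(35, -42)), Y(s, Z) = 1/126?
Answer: -473509/130688358 ≈ -0.0036232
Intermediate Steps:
Y(s, Z) = 1/126
q(P) = 2*P
a = 126/473509 (a = 1/(3758 + 1/126) = 1/(473509/126) = 126/473509 ≈ 0.00026610)
1/(a + q(-138)) = 1/(126/473509 + 2*(-138)) = 1/(126/473509 - 276) = 1/(-130688358/473509) = -473509/130688358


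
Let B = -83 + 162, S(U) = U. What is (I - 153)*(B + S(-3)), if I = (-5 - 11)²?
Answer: 7828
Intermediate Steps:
B = 79
I = 256 (I = (-16)² = 256)
(I - 153)*(B + S(-3)) = (256 - 153)*(79 - 3) = 103*76 = 7828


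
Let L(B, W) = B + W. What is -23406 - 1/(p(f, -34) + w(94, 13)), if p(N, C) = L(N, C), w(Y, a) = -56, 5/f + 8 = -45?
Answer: -111763597/4775 ≈ -23406.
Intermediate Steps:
f = -5/53 (f = 5/(-8 - 45) = 5/(-53) = 5*(-1/53) = -5/53 ≈ -0.094340)
p(N, C) = C + N (p(N, C) = N + C = C + N)
-23406 - 1/(p(f, -34) + w(94, 13)) = -23406 - 1/((-34 - 5/53) - 56) = -23406 - 1/(-1807/53 - 56) = -23406 - 1/(-4775/53) = -23406 - 1*(-53/4775) = -23406 + 53/4775 = -111763597/4775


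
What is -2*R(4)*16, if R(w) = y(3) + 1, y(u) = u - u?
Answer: -32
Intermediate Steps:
y(u) = 0
R(w) = 1 (R(w) = 0 + 1 = 1)
-2*R(4)*16 = -2*1*16 = -2*16 = -32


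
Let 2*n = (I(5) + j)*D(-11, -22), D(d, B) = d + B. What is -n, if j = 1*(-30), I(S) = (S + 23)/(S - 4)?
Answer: -33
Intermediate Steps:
I(S) = (23 + S)/(-4 + S)
D(d, B) = B + d
j = -30
n = 33 (n = (((23 + 5)/(-4 + 5) - 30)*(-22 - 11))/2 = ((28/1 - 30)*(-33))/2 = ((1*28 - 30)*(-33))/2 = ((28 - 30)*(-33))/2 = (-2*(-33))/2 = (½)*66 = 33)
-n = -1*33 = -33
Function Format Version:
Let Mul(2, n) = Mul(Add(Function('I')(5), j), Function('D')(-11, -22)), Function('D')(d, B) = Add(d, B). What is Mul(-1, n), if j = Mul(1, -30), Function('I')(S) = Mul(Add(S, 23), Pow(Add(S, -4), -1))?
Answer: -33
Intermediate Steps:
Function('I')(S) = Mul(Pow(Add(-4, S), -1), Add(23, S)) (Function('I')(S) = Mul(Add(23, S), Pow(Add(-4, S), -1)) = Mul(Pow(Add(-4, S), -1), Add(23, S)))
Function('D')(d, B) = Add(B, d)
j = -30
n = 33 (n = Mul(Rational(1, 2), Mul(Add(Mul(Pow(Add(-4, 5), -1), Add(23, 5)), -30), Add(-22, -11))) = Mul(Rational(1, 2), Mul(Add(Mul(Pow(1, -1), 28), -30), -33)) = Mul(Rational(1, 2), Mul(Add(Mul(1, 28), -30), -33)) = Mul(Rational(1, 2), Mul(Add(28, -30), -33)) = Mul(Rational(1, 2), Mul(-2, -33)) = Mul(Rational(1, 2), 66) = 33)
Mul(-1, n) = Mul(-1, 33) = -33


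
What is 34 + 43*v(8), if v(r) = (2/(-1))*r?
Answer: -654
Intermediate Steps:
v(r) = -2*r (v(r) = (2*(-1))*r = -2*r)
34 + 43*v(8) = 34 + 43*(-2*8) = 34 + 43*(-16) = 34 - 688 = -654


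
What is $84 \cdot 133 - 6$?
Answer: $11166$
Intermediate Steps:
$84 \cdot 133 - 6 = 11172 - 6 = 11166$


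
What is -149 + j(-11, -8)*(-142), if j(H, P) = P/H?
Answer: -2775/11 ≈ -252.27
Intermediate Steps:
-149 + j(-11, -8)*(-142) = -149 - 8/(-11)*(-142) = -149 - 8*(-1/11)*(-142) = -149 + (8/11)*(-142) = -149 - 1136/11 = -2775/11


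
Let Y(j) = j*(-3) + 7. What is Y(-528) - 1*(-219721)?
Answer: 221312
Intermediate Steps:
Y(j) = 7 - 3*j (Y(j) = -3*j + 7 = 7 - 3*j)
Y(-528) - 1*(-219721) = (7 - 3*(-528)) - 1*(-219721) = (7 + 1584) + 219721 = 1591 + 219721 = 221312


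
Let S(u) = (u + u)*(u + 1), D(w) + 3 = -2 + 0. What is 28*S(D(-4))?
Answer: 1120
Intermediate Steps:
D(w) = -5 (D(w) = -3 + (-2 + 0) = -3 - 2 = -5)
S(u) = 2*u*(1 + u) (S(u) = (2*u)*(1 + u) = 2*u*(1 + u))
28*S(D(-4)) = 28*(2*(-5)*(1 - 5)) = 28*(2*(-5)*(-4)) = 28*40 = 1120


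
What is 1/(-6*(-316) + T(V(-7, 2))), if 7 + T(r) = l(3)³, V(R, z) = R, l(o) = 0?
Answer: 1/1889 ≈ 0.00052938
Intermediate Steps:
T(r) = -7 (T(r) = -7 + 0³ = -7 + 0 = -7)
1/(-6*(-316) + T(V(-7, 2))) = 1/(-6*(-316) - 7) = 1/(1896 - 7) = 1/1889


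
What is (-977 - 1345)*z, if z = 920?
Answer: -2136240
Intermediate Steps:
(-977 - 1345)*z = (-977 - 1345)*920 = -2322*920 = -2136240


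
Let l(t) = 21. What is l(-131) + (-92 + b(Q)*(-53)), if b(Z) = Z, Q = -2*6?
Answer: 565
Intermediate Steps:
Q = -12
l(-131) + (-92 + b(Q)*(-53)) = 21 + (-92 - 12*(-53)) = 21 + (-92 + 636) = 21 + 544 = 565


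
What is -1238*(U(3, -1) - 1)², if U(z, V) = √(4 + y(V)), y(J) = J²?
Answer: -7428 + 2476*√5 ≈ -1891.5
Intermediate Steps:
U(z, V) = √(4 + V²)
-1238*(U(3, -1) - 1)² = -1238*(√(4 + (-1)²) - 1)² = -1238*(√(4 + 1) - 1)² = -1238*(√5 - 1)² = -1238*(-1 + √5)²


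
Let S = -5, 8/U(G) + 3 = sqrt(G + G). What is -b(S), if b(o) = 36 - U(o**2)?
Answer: -1452/41 + 40*sqrt(2)/41 ≈ -34.035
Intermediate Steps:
U(G) = 8/(-3 + sqrt(2)*sqrt(G)) (U(G) = 8/(-3 + sqrt(G + G)) = 8/(-3 + sqrt(2*G)) = 8/(-3 + sqrt(2)*sqrt(G)))
b(o) = 36 - 8/(-3 + sqrt(2)*sqrt(o**2))
-b(S) = -(36 - 8/(-3 + sqrt(2)*sqrt((-5)**2))) = -(36 - 8/(-3 + sqrt(2)*sqrt(25))) = -(36 - 8/(-3 + sqrt(2)*5)) = -(36 - 8/(-3 + 5*sqrt(2))) = -36 + 8/(-3 + 5*sqrt(2))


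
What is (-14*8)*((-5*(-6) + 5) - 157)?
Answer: 13664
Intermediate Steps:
(-14*8)*((-5*(-6) + 5) - 157) = -112*((30 + 5) - 157) = -112*(35 - 157) = -112*(-122) = 13664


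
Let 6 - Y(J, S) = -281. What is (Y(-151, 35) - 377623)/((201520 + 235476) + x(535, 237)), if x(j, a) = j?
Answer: -377336/437531 ≈ -0.86242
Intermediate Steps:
Y(J, S) = 287 (Y(J, S) = 6 - 1*(-281) = 6 + 281 = 287)
(Y(-151, 35) - 377623)/((201520 + 235476) + x(535, 237)) = (287 - 377623)/((201520 + 235476) + 535) = -377336/(436996 + 535) = -377336/437531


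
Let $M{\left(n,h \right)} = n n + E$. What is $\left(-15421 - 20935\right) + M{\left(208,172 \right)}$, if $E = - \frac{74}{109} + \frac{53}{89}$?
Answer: $\frac{67013699}{9701} \approx 6907.9$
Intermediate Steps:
$E = - \frac{809}{9701}$ ($E = \left(-74\right) \frac{1}{109} + 53 \cdot \frac{1}{89} = - \frac{74}{109} + \frac{53}{89} = - \frac{809}{9701} \approx -0.083393$)
$M{\left(n,h \right)} = - \frac{809}{9701} + n^{2}$ ($M{\left(n,h \right)} = n n - \frac{809}{9701} = n^{2} - \frac{809}{9701} = - \frac{809}{9701} + n^{2}$)
$\left(-15421 - 20935\right) + M{\left(208,172 \right)} = \left(-15421 - 20935\right) - \left(\frac{809}{9701} - 208^{2}\right) = -36356 + \left(- \frac{809}{9701} + 43264\right) = -36356 + \frac{419703255}{9701} = \frac{67013699}{9701}$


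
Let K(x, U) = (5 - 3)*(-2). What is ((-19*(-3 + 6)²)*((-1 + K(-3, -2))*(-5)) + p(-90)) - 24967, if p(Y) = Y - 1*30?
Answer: -29362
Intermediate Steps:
K(x, U) = -4 (K(x, U) = 2*(-2) = -4)
p(Y) = -30 + Y (p(Y) = Y - 30 = -30 + Y)
((-19*(-3 + 6)²)*((-1 + K(-3, -2))*(-5)) + p(-90)) - 24967 = ((-19*(-3 + 6)²)*((-1 - 4)*(-5)) + (-30 - 90)) - 24967 = ((-19*3²)*(-5*(-5)) - 120) - 24967 = (-19*9*25 - 120) - 24967 = (-171*25 - 120) - 24967 = (-4275 - 120) - 24967 = -4395 - 24967 = -29362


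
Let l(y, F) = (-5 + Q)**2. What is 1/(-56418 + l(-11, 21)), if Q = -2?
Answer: -1/56369 ≈ -1.7740e-5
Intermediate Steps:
l(y, F) = 49 (l(y, F) = (-5 - 2)**2 = (-7)**2 = 49)
1/(-56418 + l(-11, 21)) = 1/(-56418 + 49) = 1/(-56369) = -1/56369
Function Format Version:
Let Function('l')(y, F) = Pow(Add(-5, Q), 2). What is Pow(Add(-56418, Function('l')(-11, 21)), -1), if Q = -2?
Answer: Rational(-1, 56369) ≈ -1.7740e-5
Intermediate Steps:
Function('l')(y, F) = 49 (Function('l')(y, F) = Pow(Add(-5, -2), 2) = Pow(-7, 2) = 49)
Pow(Add(-56418, Function('l')(-11, 21)), -1) = Pow(Add(-56418, 49), -1) = Pow(-56369, -1) = Rational(-1, 56369)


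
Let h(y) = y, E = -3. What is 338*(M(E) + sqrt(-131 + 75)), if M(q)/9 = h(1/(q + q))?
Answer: -507 + 676*I*sqrt(14) ≈ -507.0 + 2529.4*I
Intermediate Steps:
M(q) = 9/(2*q) (M(q) = 9/(q + q) = 9/((2*q)) = 9*(1/(2*q)) = 9/(2*q))
338*(M(E) + sqrt(-131 + 75)) = 338*((9/2)/(-3) + sqrt(-131 + 75)) = 338*((9/2)*(-1/3) + sqrt(-56)) = 338*(-3/2 + 2*I*sqrt(14)) = -507 + 676*I*sqrt(14)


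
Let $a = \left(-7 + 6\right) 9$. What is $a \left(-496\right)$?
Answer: $4464$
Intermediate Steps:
$a = -9$ ($a = \left(-1\right) 9 = -9$)
$a \left(-496\right) = \left(-9\right) \left(-496\right) = 4464$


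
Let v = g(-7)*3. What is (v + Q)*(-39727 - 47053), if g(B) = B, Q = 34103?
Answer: -2957635960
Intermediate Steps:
v = -21 (v = -7*3 = -21)
(v + Q)*(-39727 - 47053) = (-21 + 34103)*(-39727 - 47053) = 34082*(-86780) = -2957635960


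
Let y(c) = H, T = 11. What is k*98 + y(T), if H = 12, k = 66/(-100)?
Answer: -1317/25 ≈ -52.680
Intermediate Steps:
k = -33/50 (k = 66*(-1/100) = -33/50 ≈ -0.66000)
y(c) = 12
k*98 + y(T) = -33/50*98 + 12 = -1617/25 + 12 = -1317/25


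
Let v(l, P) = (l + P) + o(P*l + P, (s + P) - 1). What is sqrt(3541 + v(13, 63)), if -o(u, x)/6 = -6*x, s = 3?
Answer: sqrt(5957) ≈ 77.182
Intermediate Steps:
o(u, x) = 36*x (o(u, x) = -(-36)*x = 36*x)
v(l, P) = 72 + l + 37*P (v(l, P) = (l + P) + 36*((3 + P) - 1) = (P + l) + 36*(2 + P) = (P + l) + (72 + 36*P) = 72 + l + 37*P)
sqrt(3541 + v(13, 63)) = sqrt(3541 + (72 + 13 + 37*63)) = sqrt(3541 + (72 + 13 + 2331)) = sqrt(3541 + 2416) = sqrt(5957)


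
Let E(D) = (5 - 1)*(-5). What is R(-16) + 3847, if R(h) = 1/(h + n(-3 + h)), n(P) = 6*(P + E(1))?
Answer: 961749/250 ≈ 3847.0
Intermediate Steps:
E(D) = -20 (E(D) = 4*(-5) = -20)
n(P) = -120 + 6*P (n(P) = 6*(P - 20) = 6*(-20 + P) = -120 + 6*P)
R(h) = 1/(-138 + 7*h) (R(h) = 1/(h + (-120 + 6*(-3 + h))) = 1/(h + (-120 + (-18 + 6*h))) = 1/(h + (-138 + 6*h)) = 1/(-138 + 7*h))
R(-16) + 3847 = 1/(-138 + 7*(-16)) + 3847 = 1/(-138 - 112) + 3847 = 1/(-250) + 3847 = -1/250 + 3847 = 961749/250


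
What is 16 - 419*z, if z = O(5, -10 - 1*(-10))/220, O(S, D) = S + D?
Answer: 285/44 ≈ 6.4773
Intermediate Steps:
O(S, D) = D + S
z = 1/44 (z = ((-10 - 1*(-10)) + 5)/220 = ((-10 + 10) + 5)*(1/220) = (0 + 5)*(1/220) = 5*(1/220) = 1/44 ≈ 0.022727)
16 - 419*z = 16 - 419*1/44 = 16 - 419/44 = 285/44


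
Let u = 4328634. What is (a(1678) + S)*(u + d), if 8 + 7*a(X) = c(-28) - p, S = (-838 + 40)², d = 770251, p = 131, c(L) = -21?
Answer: 22728116723180/7 ≈ 3.2469e+12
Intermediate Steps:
S = 636804 (S = (-798)² = 636804)
a(X) = -160/7 (a(X) = -8/7 + (-21 - 1*131)/7 = -8/7 + (-21 - 131)/7 = -8/7 + (⅐)*(-152) = -8/7 - 152/7 = -160/7)
(a(1678) + S)*(u + d) = (-160/7 + 636804)*(4328634 + 770251) = (4457468/7)*5098885 = 22728116723180/7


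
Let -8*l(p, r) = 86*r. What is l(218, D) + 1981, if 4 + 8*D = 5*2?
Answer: 31567/16 ≈ 1972.9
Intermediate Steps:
D = ¾ (D = -½ + (5*2)/8 = -½ + (⅛)*10 = -½ + 5/4 = ¾ ≈ 0.75000)
l(p, r) = -43*r/4
l(218, D) + 1981 = -43/4*¾ + 1981 = -129/16 + 1981 = 31567/16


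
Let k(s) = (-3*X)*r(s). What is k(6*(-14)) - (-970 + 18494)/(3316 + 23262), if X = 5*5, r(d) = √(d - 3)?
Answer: -8762/13289 - 75*I*√87 ≈ -0.65934 - 699.55*I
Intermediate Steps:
r(d) = √(-3 + d)
X = 25
k(s) = -75*√(-3 + s) (k(s) = (-3*25)*√(-3 + s) = -75*√(-3 + s))
k(6*(-14)) - (-970 + 18494)/(3316 + 23262) = -75*√(-3 + 6*(-14)) - (-970 + 18494)/(3316 + 23262) = -75*√(-3 - 84) - 17524/26578 = -75*I*√87 - 17524/26578 = -75*I*√87 - 1*8762/13289 = -75*I*√87 - 8762/13289 = -8762/13289 - 75*I*√87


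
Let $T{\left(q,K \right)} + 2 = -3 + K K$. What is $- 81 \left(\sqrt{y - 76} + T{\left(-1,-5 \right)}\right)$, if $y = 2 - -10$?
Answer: $-1620 - 648 i \approx -1620.0 - 648.0 i$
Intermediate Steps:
$T{\left(q,K \right)} = -5 + K^{2}$ ($T{\left(q,K \right)} = -2 + \left(-3 + K K\right) = -2 + \left(-3 + K^{2}\right) = -5 + K^{2}$)
$y = 12$ ($y = 2 + 10 = 12$)
$- 81 \left(\sqrt{y - 76} + T{\left(-1,-5 \right)}\right) = - 81 \left(\sqrt{12 - 76} - \left(5 - \left(-5\right)^{2}\right)\right) = - 81 \left(\sqrt{-64} + \left(-5 + 25\right)\right) = - 81 \left(8 i + 20\right) = - 81 \left(20 + 8 i\right) = -1620 - 648 i$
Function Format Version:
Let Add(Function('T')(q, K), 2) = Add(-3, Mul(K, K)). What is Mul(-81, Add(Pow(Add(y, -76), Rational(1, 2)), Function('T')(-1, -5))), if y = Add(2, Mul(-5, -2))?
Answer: Add(-1620, Mul(-648, I)) ≈ Add(-1620.0, Mul(-648.00, I))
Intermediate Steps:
Function('T')(q, K) = Add(-5, Pow(K, 2)) (Function('T')(q, K) = Add(-2, Add(-3, Mul(K, K))) = Add(-2, Add(-3, Pow(K, 2))) = Add(-5, Pow(K, 2)))
y = 12 (y = Add(2, 10) = 12)
Mul(-81, Add(Pow(Add(y, -76), Rational(1, 2)), Function('T')(-1, -5))) = Mul(-81, Add(Pow(Add(12, -76), Rational(1, 2)), Add(-5, Pow(-5, 2)))) = Mul(-81, Add(Pow(-64, Rational(1, 2)), Add(-5, 25))) = Mul(-81, Add(Mul(8, I), 20)) = Mul(-81, Add(20, Mul(8, I))) = Add(-1620, Mul(-648, I))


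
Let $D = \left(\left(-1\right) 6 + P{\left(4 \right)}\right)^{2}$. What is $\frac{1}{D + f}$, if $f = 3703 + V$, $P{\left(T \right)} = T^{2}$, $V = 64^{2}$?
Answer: $\frac{1}{7899} \approx 0.0001266$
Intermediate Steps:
$V = 4096$
$f = 7799$ ($f = 3703 + 4096 = 7799$)
$D = 100$ ($D = \left(\left(-1\right) 6 + 4^{2}\right)^{2} = \left(-6 + 16\right)^{2} = 10^{2} = 100$)
$\frac{1}{D + f} = \frac{1}{100 + 7799} = \frac{1}{7899}$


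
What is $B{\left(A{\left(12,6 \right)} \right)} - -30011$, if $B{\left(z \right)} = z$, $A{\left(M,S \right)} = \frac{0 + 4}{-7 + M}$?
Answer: $\frac{150059}{5} \approx 30012.0$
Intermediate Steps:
$A{\left(M,S \right)} = \frac{4}{-7 + M}$
$B{\left(A{\left(12,6 \right)} \right)} - -30011 = \frac{4}{-7 + 12} - -30011 = \frac{4}{5} + 30011 = \frac{150059}{5}$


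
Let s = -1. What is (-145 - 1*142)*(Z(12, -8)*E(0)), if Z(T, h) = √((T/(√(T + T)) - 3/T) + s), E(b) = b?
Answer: 0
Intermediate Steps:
Z(T, h) = √(-1 - 3/T + √2*√T/2) (Z(T, h) = √((T/(√(T + T)) - 3/T) - 1) = √((T/(√(2*T)) - 3/T) - 1) = √((T/((√2*√T)) - 3/T) - 1) = √((T*(√2/(2*√T)) - 3/T) - 1) = √((√2*√T/2 - 3/T) - 1) = √((-3/T + √2*√T/2) - 1) = √(-1 - 3/T + √2*√T/2))
(-145 - 1*142)*(Z(12, -8)*E(0)) = (-145 - 1*142)*((√(-4 - 12/12 + 2*√2*√12)/2)*0) = (-145 - 142)*((√(-4 - 12*1/12 + 2*√2*(2*√3))/2)*0) = -287*√(-4 - 1 + 4*√6)/2*0 = -287*√(-5 + 4*√6)/2*0 = -287*0 = 0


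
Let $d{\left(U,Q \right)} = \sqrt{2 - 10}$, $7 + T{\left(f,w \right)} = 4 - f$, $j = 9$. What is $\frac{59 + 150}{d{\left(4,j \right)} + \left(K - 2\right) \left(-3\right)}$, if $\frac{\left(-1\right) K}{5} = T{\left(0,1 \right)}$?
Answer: $- \frac{741}{139} - \frac{38 i \sqrt{2}}{139} \approx -5.3309 - 0.38662 i$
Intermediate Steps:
$T{\left(f,w \right)} = -3 - f$ ($T{\left(f,w \right)} = -7 - \left(-4 + f\right) = -3 - f$)
$d{\left(U,Q \right)} = 2 i \sqrt{2}$ ($d{\left(U,Q \right)} = \sqrt{-8} = 2 i \sqrt{2}$)
$K = 15$ ($K = - 5 \left(-3 - 0\right) = - 5 \left(-3 + 0\right) = \left(-5\right) \left(-3\right) = 15$)
$\frac{59 + 150}{d{\left(4,j \right)} + \left(K - 2\right) \left(-3\right)} = \frac{59 + 150}{2 i \sqrt{2} + \left(15 - 2\right) \left(-3\right)} = \frac{209}{2 i \sqrt{2} + 13 \left(-3\right)} = \frac{209}{2 i \sqrt{2} - 39} = \frac{209}{-39 + 2 i \sqrt{2}}$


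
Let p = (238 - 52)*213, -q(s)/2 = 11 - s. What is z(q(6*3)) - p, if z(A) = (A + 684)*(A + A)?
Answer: -20074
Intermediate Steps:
q(s) = -22 + 2*s (q(s) = -2*(11 - s) = -22 + 2*s)
p = 39618 (p = 186*213 = 39618)
z(A) = 2*A*(684 + A) (z(A) = (684 + A)*(2*A) = 2*A*(684 + A))
z(q(6*3)) - p = 2*(-22 + 2*(6*3))*(684 + (-22 + 2*(6*3))) - 1*39618 = 2*(-22 + 2*18)*(684 + (-22 + 2*18)) - 39618 = 2*(-22 + 36)*(684 + (-22 + 36)) - 39618 = 2*14*(684 + 14) - 39618 = 2*14*698 - 39618 = 19544 - 39618 = -20074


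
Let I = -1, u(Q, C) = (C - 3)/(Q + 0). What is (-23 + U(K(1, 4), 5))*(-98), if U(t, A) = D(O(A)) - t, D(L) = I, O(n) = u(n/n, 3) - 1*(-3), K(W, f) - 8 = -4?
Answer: 2744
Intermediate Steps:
K(W, f) = 4 (K(W, f) = 8 - 4 = 4)
u(Q, C) = (-3 + C)/Q
O(n) = 3 (O(n) = (-3 + 3)/((n/n)) - 1*(-3) = 0/1 + 3 = 1*0 + 3 = 0 + 3 = 3)
D(L) = -1
U(t, A) = -1 - t
(-23 + U(K(1, 4), 5))*(-98) = (-23 + (-1 - 1*4))*(-98) = (-23 + (-1 - 4))*(-98) = (-23 - 5)*(-98) = -28*(-98) = 2744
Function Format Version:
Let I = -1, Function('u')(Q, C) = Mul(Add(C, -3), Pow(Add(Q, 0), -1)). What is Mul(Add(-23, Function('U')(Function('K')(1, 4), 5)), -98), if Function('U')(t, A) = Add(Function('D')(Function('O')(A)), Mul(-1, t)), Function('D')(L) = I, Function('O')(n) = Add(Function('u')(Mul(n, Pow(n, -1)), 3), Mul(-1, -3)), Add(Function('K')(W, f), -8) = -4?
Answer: 2744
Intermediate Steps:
Function('K')(W, f) = 4 (Function('K')(W, f) = Add(8, -4) = 4)
Function('u')(Q, C) = Mul(Pow(Q, -1), Add(-3, C)) (Function('u')(Q, C) = Mul(Add(-3, C), Pow(Q, -1)) = Mul(Pow(Q, -1), Add(-3, C)))
Function('O')(n) = 3 (Function('O')(n) = Add(Mul(Pow(Mul(n, Pow(n, -1)), -1), Add(-3, 3)), Mul(-1, -3)) = Add(Mul(Pow(1, -1), 0), 3) = Add(Mul(1, 0), 3) = Add(0, 3) = 3)
Function('D')(L) = -1
Function('U')(t, A) = Add(-1, Mul(-1, t))
Mul(Add(-23, Function('U')(Function('K')(1, 4), 5)), -98) = Mul(Add(-23, Add(-1, Mul(-1, 4))), -98) = Mul(Add(-23, Add(-1, -4)), -98) = Mul(Add(-23, -5), -98) = Mul(-28, -98) = 2744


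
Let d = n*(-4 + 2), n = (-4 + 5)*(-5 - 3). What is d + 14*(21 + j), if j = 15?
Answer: 520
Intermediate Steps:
n = -8 (n = 1*(-8) = -8)
d = 16 (d = -8*(-4 + 2) = -8*(-2) = 16)
d + 14*(21 + j) = 16 + 14*(21 + 15) = 16 + 14*36 = 16 + 504 = 520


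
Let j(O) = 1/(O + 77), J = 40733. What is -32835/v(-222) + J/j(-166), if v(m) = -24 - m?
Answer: -21752417/6 ≈ -3.6254e+6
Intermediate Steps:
j(O) = 1/(77 + O)
-32835/v(-222) + J/j(-166) = -32835/(-24 - 1*(-222)) + 40733/(1/(77 - 166)) = -32835/(-24 + 222) + 40733/(1/(-89)) = -32835/198 + 40733/(-1/89) = -32835*1/198 + 40733*(-89) = -995/6 - 3625237 = -21752417/6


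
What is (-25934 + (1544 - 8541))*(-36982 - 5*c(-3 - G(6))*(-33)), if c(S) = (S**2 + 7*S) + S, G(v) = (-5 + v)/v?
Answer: 5204074953/4 ≈ 1.3010e+9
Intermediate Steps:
G(v) = (-5 + v)/v
c(S) = S**2 + 8*S
(-25934 + (1544 - 8541))*(-36982 - 5*c(-3 - G(6))*(-33)) = (-25934 + (1544 - 8541))*(-36982 - 5*(-3 - (-5 + 6)/6)*(8 + (-3 - (-5 + 6)/6))*(-33)) = (-25934 - 6997)*(-36982 - 5*(-3 - 1/6)*(8 + (-3 - 1/6))*(-33)) = -32931*(-36982 - 5*(-3 - 1*1/6)*(8 + (-3 - 1*1/6))*(-33)) = -32931*(-36982 - 5*(-3 - 1/6)*(8 + (-3 - 1/6))*(-33)) = -32931*(-36982 - (-95)*(8 - 19/6)/6*(-33)) = -32931*(-36982 - (-95)*29/(6*6)*(-33)) = -32931*(-36982 - 5*(-551/36)*(-33)) = -32931*(-36982 + (2755/36)*(-33)) = -32931*(-36982 - 30305/12) = -32931*(-474089/12) = 5204074953/4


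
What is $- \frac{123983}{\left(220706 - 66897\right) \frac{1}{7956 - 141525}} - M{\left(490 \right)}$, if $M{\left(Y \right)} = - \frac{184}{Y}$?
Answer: $\frac{4057284055543}{37683205} \approx 1.0767 \cdot 10^{5}$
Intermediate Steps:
$- \frac{123983}{\left(220706 - 66897\right) \frac{1}{7956 - 141525}} - M{\left(490 \right)} = - \frac{123983}{\left(220706 - 66897\right) \frac{1}{7956 - 141525}} - - \frac{184}{490} = - \frac{123983}{153809 \frac{1}{-133569}} - \left(-184\right) \frac{1}{490} = - \frac{123983}{153809 \left(- \frac{1}{133569}\right)} - - \frac{92}{245} = - \frac{123983}{- \frac{153809}{133569}} + \frac{92}{245} = \left(-123983\right) \left(- \frac{133569}{153809}\right) + \frac{92}{245} = \frac{16560285327}{153809} + \frac{92}{245} = \frac{4057284055543}{37683205}$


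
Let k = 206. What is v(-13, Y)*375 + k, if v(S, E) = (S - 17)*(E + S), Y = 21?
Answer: -89794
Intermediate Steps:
v(S, E) = (-17 + S)*(E + S)
v(-13, Y)*375 + k = ((-13)**2 - 17*21 - 17*(-13) + 21*(-13))*375 + 206 = (169 - 357 + 221 - 273)*375 + 206 = -240*375 + 206 = -90000 + 206 = -89794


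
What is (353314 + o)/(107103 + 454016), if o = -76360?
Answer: 276954/561119 ≈ 0.49357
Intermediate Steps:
(353314 + o)/(107103 + 454016) = (353314 - 76360)/(107103 + 454016) = 276954/561119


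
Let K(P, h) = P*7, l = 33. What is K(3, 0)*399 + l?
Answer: 8412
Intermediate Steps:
K(P, h) = 7*P
K(3, 0)*399 + l = (7*3)*399 + 33 = 21*399 + 33 = 8379 + 33 = 8412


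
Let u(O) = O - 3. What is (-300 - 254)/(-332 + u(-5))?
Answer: 277/170 ≈ 1.6294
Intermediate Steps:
u(O) = -3 + O
(-300 - 254)/(-332 + u(-5)) = (-300 - 254)/(-332 + (-3 - 5)) = -554/(-332 - 8) = -554/(-340) = -554*(-1/340) = 277/170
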